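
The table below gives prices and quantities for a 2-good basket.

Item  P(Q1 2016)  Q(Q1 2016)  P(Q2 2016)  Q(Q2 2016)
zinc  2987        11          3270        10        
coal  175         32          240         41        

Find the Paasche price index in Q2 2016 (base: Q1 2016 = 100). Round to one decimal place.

114.8

Paasche price index uses current-period quantities as weights.
ΣP(Q2 2016)·Q(Q2 2016) = 3270×10 + 240×41 = 32700 + 9840 = 42540
ΣP(Q1 2016)·Q(Q2 2016) = 2987×10 + 175×41 = 29870 + 7175 = 37045
Index = 42540 / 37045 × 100 = 114.8333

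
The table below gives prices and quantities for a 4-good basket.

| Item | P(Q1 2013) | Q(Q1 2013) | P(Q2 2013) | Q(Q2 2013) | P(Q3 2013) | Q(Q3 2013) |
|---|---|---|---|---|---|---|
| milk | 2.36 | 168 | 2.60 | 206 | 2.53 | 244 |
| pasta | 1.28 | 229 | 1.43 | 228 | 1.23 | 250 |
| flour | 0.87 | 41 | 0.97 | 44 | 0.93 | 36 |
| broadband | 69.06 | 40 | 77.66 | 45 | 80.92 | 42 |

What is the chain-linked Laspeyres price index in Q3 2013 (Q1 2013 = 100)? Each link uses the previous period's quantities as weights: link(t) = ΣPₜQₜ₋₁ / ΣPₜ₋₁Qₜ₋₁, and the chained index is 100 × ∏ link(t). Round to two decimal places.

114.29

Link Q1 2013→Q2 2013:
ΣP(Q2 2013)Q(Q1 2013) = 2.60×168 + 1.43×229 + 0.97×41 + 77.66×40 = 436.8 + 327.47 + 39.77 + 3106.4 = 3910.44
ΣP(Q1 2013)Q(Q1 2013) = 2.36×168 + 1.28×229 + 0.87×41 + 69.06×40 = 396.48 + 293.12 + 35.67 + 2762.4 = 3487.67
link = 3910.44/3487.67 = 1.121218
Link Q2 2013→Q3 2013:
ΣP(Q3 2013)Q(Q2 2013) = 2.53×206 + 1.23×228 + 0.93×44 + 80.92×45 = 521.18 + 280.44 + 40.92 + 3641.4 = 4483.94
ΣP(Q2 2013)Q(Q2 2013) = 2.60×206 + 1.43×228 + 0.97×44 + 77.66×45 = 535.6 + 326.04 + 42.68 + 3494.7 = 4399.02
link = 4483.94/4399.02 = 1.019304
Chained index = 100 × 1.121218 × 1.019304 = 114.2863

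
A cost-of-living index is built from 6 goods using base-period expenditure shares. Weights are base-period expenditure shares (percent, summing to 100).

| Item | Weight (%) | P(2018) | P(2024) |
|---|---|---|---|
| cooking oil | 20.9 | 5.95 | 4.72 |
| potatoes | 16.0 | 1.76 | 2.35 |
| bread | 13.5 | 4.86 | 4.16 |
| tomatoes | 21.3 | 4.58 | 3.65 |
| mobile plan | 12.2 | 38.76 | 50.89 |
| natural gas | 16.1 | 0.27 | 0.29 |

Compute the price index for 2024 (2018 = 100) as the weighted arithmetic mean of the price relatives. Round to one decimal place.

cooking oil: 20.9 × (4.72/5.95) = 20.9 × 0.793277 = 16.5795
potatoes: 16.0 × (2.35/1.76) = 16.0 × 1.335227 = 21.3636
bread: 13.5 × (4.16/4.86) = 13.5 × 0.855967 = 11.5556
tomatoes: 21.3 × (3.65/4.58) = 21.3 × 0.796943 = 16.9749
mobile plan: 12.2 × (50.89/38.76) = 12.2 × 1.312951 = 16.0180
natural gas: 16.1 × (0.29/0.27) = 16.1 × 1.074074 = 17.2926
Index = Σ wᵢ·(p₁ᵢ/p₀ᵢ) = 16.5795 + 21.3636 + 11.5556 + 16.9749 + 16.0180 + 17.2926 = 99.7842

99.8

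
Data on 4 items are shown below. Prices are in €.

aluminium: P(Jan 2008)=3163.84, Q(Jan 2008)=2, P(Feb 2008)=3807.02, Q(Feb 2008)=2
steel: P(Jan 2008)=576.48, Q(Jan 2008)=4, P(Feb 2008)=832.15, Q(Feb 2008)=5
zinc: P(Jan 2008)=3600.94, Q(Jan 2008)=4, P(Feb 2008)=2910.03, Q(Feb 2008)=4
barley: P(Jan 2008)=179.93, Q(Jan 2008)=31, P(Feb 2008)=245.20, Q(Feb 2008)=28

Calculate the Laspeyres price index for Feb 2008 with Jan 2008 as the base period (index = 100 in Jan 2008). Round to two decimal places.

Laspeyres price index uses base-period quantities as weights.
ΣP(Feb 2008)·Q(Jan 2008) = 3807.02×2 + 832.15×4 + 2910.03×4 + 245.20×31 = 7614.04 + 3328.6 + 11640.12 + 7601.2 = 30183.96
ΣP(Jan 2008)·Q(Jan 2008) = 3163.84×2 + 576.48×4 + 3600.94×4 + 179.93×31 = 6327.68 + 2305.92 + 14403.76 + 5577.83 = 28615.19
Index = 30183.96 / 28615.19 × 100 = 105.4823

105.48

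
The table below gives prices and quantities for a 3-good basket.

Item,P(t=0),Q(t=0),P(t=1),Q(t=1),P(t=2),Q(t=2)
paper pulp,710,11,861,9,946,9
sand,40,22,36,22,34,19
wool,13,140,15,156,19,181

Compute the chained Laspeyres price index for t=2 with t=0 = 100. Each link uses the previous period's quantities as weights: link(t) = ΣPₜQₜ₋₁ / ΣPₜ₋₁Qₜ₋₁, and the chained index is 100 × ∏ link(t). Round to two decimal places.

Link t=0→t=1:
ΣP(t=1)Q(t=0) = 861×11 + 36×22 + 15×140 = 9471 + 792 + 2100 = 12363
ΣP(t=0)Q(t=0) = 710×11 + 40×22 + 13×140 = 7810 + 880 + 1820 = 10510
link = 12363/10510 = 1.176308
Link t=1→t=2:
ΣP(t=2)Q(t=1) = 946×9 + 34×22 + 19×156 = 8514 + 748 + 2964 = 12226
ΣP(t=1)Q(t=1) = 861×9 + 36×22 + 15×156 = 7749 + 792 + 2340 = 10881
link = 12226/10881 = 1.123610
Chained index = 100 × 1.176308 × 1.123610 = 132.1712

132.17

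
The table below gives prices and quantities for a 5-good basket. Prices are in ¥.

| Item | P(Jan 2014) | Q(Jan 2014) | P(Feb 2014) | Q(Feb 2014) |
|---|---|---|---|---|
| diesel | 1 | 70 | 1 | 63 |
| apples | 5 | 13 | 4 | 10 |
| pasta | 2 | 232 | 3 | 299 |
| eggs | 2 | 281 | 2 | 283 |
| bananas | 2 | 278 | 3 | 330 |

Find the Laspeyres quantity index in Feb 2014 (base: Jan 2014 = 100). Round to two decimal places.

112.81

Laspeyres quantity index uses base-period prices as weights.
ΣP(Jan 2014)·Q(Feb 2014) = 1×63 + 5×10 + 2×299 + 2×283 + 2×330 = 63 + 50 + 598 + 566 + 660 = 1937
ΣP(Jan 2014)·Q(Jan 2014) = 1×70 + 5×13 + 2×232 + 2×281 + 2×278 = 70 + 65 + 464 + 562 + 556 = 1717
Index = 1937 / 1717 × 100 = 112.8130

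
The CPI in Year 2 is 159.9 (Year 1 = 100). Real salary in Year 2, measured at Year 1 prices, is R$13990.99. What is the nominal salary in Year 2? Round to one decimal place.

22371.6

Nominal = Real × (Index/100) = 13990.99 × (159.9/100)
        = 13990.99 × 1.599 = 22371.5930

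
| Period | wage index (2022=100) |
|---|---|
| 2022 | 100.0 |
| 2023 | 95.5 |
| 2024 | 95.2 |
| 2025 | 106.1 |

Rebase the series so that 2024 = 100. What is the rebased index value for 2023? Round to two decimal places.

Rebased(2023) = 95.5 / 95.2 × 100 = 100.3151

100.32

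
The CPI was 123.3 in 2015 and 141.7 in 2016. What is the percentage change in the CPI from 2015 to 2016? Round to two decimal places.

Change = (141.7 − 123.3) / 123.3 × 100
       = 18.4 / 123.3 × 100 = 14.9230%

14.92%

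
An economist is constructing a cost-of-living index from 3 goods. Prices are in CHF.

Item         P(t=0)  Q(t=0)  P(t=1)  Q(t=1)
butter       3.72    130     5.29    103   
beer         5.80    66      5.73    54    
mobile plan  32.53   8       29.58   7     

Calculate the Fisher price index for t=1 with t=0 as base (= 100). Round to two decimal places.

Laspeyres component (base-period weights):
ΣP(t=1)Q(t=0) = 5.29×130 + 5.73×66 + 29.58×8 = 687.7 + 378.18 + 236.64 = 1302.52
ΣP(t=0)Q(t=0) = 3.72×130 + 5.80×66 + 32.53×8 = 483.6 + 382.8 + 260.24 = 1126.64
L = 1302.52 / 1126.64 × 100 = 115.6110
Paasche component (current-period weights):
ΣP(t=1)Q(t=1) = 5.29×103 + 5.73×54 + 29.58×7 = 544.87 + 309.42 + 207.06 = 1061.35
ΣP(t=0)Q(t=1) = 3.72×103 + 5.80×54 + 32.53×7 = 383.16 + 313.2 + 227.71 = 924.07
P = 1061.35 / 924.07 × 100 = 114.8560
Fisher = √(L × P) = √(115.6110 × 114.8560) = 115.2329

115.23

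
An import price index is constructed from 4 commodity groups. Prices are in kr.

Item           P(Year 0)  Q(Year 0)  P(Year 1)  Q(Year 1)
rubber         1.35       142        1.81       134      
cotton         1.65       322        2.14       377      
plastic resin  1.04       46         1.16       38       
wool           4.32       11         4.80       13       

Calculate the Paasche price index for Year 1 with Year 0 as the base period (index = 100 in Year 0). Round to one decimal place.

Paasche price index uses current-period quantities as weights.
ΣP(Year 1)·Q(Year 1) = 1.81×134 + 2.14×377 + 1.16×38 + 4.80×13 = 242.54 + 806.78 + 44.08 + 62.4 = 1155.8
ΣP(Year 0)·Q(Year 1) = 1.35×134 + 1.65×377 + 1.04×38 + 4.32×13 = 180.9 + 622.05 + 39.52 + 56.16 = 898.63
Index = 1155.8 / 898.63 × 100 = 128.6180

128.6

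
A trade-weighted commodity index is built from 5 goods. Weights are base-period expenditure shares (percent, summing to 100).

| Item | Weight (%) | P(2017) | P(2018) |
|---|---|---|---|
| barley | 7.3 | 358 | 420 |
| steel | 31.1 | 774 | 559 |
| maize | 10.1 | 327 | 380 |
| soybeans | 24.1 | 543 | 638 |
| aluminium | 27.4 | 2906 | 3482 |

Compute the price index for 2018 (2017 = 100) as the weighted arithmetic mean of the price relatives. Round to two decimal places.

barley: 7.3 × (420/358) = 7.3 × 1.173184 = 8.5642
steel: 31.1 × (559/774) = 31.1 × 0.722222 = 22.4611
maize: 10.1 × (380/327) = 10.1 × 1.162080 = 11.7370
soybeans: 24.1 × (638/543) = 24.1 × 1.174954 = 28.3164
aluminium: 27.4 × (3482/2906) = 27.4 × 1.198211 = 32.8310
Index = Σ wᵢ·(p₁ᵢ/p₀ᵢ) = 8.5642 + 22.4611 + 11.7370 + 28.3164 + 32.8310 = 103.9097

103.91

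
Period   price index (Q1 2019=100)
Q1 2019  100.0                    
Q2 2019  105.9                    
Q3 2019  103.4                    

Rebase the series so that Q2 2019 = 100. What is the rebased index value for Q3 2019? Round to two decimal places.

Rebased(Q3 2019) = 103.4 / 105.9 × 100 = 97.6393

97.64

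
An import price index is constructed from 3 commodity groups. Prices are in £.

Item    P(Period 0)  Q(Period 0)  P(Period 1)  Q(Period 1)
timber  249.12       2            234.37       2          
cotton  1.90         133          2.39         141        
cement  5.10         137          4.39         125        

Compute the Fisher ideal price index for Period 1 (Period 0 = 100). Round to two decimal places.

Laspeyres component (base-period weights):
ΣP(Period 1)Q(Period 0) = 234.37×2 + 2.39×133 + 4.39×137 = 468.74 + 317.87 + 601.43 = 1388.04
ΣP(Period 0)Q(Period 0) = 249.12×2 + 1.90×133 + 5.10×137 = 498.24 + 252.7 + 698.7 = 1449.64
L = 1388.04 / 1449.64 × 100 = 95.7507
Paasche component (current-period weights):
ΣP(Period 1)Q(Period 1) = 234.37×2 + 2.39×141 + 4.39×125 = 468.74 + 336.99 + 548.75 = 1354.48
ΣP(Period 0)Q(Period 1) = 249.12×2 + 1.90×141 + 5.10×125 = 498.24 + 267.9 + 637.5 = 1403.64
P = 1354.48 / 1403.64 × 100 = 96.4977
Fisher = √(L × P) = √(95.7507 × 96.4977) = 96.1234

96.12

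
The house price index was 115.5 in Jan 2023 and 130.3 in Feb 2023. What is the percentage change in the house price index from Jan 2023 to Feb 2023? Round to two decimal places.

Change = (130.3 − 115.5) / 115.5 × 100
       = 14.8 / 115.5 × 100 = 12.8139%

12.81%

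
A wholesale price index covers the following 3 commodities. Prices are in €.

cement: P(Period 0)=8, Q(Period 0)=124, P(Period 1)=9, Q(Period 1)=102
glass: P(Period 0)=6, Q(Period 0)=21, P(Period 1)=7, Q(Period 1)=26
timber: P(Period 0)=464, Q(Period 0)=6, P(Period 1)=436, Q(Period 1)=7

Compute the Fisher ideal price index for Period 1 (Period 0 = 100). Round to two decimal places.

Laspeyres component (base-period weights):
ΣP(Period 1)Q(Period 0) = 9×124 + 7×21 + 436×6 = 1116 + 147 + 2616 = 3879
ΣP(Period 0)Q(Period 0) = 8×124 + 6×21 + 464×6 = 992 + 126 + 2784 = 3902
L = 3879 / 3902 × 100 = 99.4106
Paasche component (current-period weights):
ΣP(Period 1)Q(Period 1) = 9×102 + 7×26 + 436×7 = 918 + 182 + 3052 = 4152
ΣP(Period 0)Q(Period 1) = 8×102 + 6×26 + 464×7 = 816 + 156 + 3248 = 4220
P = 4152 / 4220 × 100 = 98.3886
Fisher = √(L × P) = √(99.4106 × 98.3886) = 98.8983

98.90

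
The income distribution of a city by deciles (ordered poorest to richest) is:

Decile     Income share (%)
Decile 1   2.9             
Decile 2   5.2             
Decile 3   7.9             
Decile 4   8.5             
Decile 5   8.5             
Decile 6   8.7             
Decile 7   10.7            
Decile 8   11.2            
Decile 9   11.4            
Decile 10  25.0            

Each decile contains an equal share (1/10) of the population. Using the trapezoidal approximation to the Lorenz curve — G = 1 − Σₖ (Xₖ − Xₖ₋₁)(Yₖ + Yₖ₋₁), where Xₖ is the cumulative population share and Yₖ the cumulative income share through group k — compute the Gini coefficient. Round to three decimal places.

Cumulative income shares Yₖ: 0.0290, 0.0810, 0.1600, 0.2450, 0.3300, 0.4170, 0.5240, 0.6360, 0.7500, 1.0000
Σ (Xₖ−Xₖ₋₁)(Yₖ+Yₖ₋₁) = (1/10)(0.0290+0.0000) + (1/10)(0.0810+0.0290) + (1/10)(0.1600+0.0810) + (1/10)(0.2450+0.1600) + (1/10)(0.3300+0.2450) + (1/10)(0.4170+0.3300) + (1/10)(0.5240+0.4170) + (1/10)(0.6360+0.5240) + (1/10)(0.7500+0.6360) + (1/10)(1.0000+0.7500)
  = 0.0029 + 0.0110 + 0.0241 + 0.0405 + 0.0575 + 0.0747 + 0.0941 + 0.1160 + 0.1386 + 0.1750 = 0.7344
G = 1 − 0.7344 = 0.2656

0.266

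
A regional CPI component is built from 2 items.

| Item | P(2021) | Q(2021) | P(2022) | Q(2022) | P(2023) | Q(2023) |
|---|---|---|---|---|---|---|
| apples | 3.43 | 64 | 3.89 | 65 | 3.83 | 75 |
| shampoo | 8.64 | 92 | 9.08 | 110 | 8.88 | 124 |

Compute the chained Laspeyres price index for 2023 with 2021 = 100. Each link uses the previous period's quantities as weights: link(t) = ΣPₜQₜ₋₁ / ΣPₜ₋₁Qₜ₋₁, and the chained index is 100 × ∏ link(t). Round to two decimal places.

Link 2021→2022:
ΣP(2022)Q(2021) = 3.89×64 + 9.08×92 = 248.96 + 835.36 = 1084.32
ΣP(2021)Q(2021) = 3.43×64 + 8.64×92 = 219.52 + 794.88 = 1014.4
link = 1084.32/1014.4 = 1.068927
Link 2022→2023:
ΣP(2023)Q(2022) = 3.83×65 + 8.88×110 = 248.95 + 976.8 = 1225.75
ΣP(2022)Q(2022) = 3.89×65 + 9.08×110 = 252.85 + 998.8 = 1251.65
link = 1225.75/1251.65 = 0.979307
Chained index = 100 × 1.068927 × 0.979307 = 104.6808

104.68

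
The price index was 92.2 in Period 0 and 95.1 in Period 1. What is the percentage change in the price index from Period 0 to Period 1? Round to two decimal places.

3.15%

Change = (95.1 − 92.2) / 92.2 × 100
       = 2.9 / 92.2 × 100 = 3.1453%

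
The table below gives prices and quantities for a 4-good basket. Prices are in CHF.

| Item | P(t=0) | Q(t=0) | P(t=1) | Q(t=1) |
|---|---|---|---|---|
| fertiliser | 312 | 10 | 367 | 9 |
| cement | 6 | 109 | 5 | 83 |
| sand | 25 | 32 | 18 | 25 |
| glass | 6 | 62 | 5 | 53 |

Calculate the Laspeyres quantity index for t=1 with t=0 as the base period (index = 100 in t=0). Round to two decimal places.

Laspeyres quantity index uses base-period prices as weights.
ΣP(t=0)·Q(t=1) = 312×9 + 6×83 + 25×25 + 6×53 = 2808 + 498 + 625 + 318 = 4249
ΣP(t=0)·Q(t=0) = 312×10 + 6×109 + 25×32 + 6×62 = 3120 + 654 + 800 + 372 = 4946
Index = 4249 / 4946 × 100 = 85.9078

85.91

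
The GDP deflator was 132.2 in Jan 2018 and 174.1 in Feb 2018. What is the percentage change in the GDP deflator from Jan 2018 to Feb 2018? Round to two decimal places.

31.69%

Change = (174.1 − 132.2) / 132.2 × 100
       = 41.9 / 132.2 × 100 = 31.6944%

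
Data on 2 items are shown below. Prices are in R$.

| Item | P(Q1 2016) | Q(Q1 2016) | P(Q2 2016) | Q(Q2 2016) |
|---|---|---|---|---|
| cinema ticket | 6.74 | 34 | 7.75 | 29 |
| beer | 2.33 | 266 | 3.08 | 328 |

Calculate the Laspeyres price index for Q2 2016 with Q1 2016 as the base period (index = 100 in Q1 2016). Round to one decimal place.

Laspeyres price index uses base-period quantities as weights.
ΣP(Q2 2016)·Q(Q1 2016) = 7.75×34 + 3.08×266 = 263.5 + 819.28 = 1082.78
ΣP(Q1 2016)·Q(Q1 2016) = 6.74×34 + 2.33×266 = 229.16 + 619.78 = 848.94
Index = 1082.78 / 848.94 × 100 = 127.5449

127.5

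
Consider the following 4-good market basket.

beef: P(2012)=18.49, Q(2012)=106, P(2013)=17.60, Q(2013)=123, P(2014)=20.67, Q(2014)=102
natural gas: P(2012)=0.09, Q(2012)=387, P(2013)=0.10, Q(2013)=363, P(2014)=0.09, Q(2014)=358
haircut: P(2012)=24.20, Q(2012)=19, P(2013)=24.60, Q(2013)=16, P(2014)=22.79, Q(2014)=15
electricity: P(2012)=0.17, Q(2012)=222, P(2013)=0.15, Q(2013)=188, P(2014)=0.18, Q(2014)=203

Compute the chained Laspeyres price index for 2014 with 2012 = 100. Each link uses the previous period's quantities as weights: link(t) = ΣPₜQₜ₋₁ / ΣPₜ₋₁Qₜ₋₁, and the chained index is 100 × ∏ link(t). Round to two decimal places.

109.40

Link 2012→2013:
ΣP(2013)Q(2012) = 17.60×106 + 0.10×387 + 24.60×19 + 0.15×222 = 1865.6 + 38.7 + 467.4 + 33.3 = 2405
ΣP(2012)Q(2012) = 18.49×106 + 0.09×387 + 24.20×19 + 0.17×222 = 1959.94 + 34.83 + 459.8 + 37.74 = 2492.31
link = 2405/2492.31 = 0.964968
Link 2013→2014:
ΣP(2014)Q(2013) = 20.67×123 + 0.09×363 + 22.79×16 + 0.18×188 = 2542.41 + 32.67 + 364.64 + 33.84 = 2973.56
ΣP(2013)Q(2013) = 17.60×123 + 0.10×363 + 24.60×16 + 0.15×188 = 2164.8 + 36.3 + 393.6 + 28.2 = 2622.9
link = 2973.56/2622.9 = 1.133692
Chained index = 100 × 0.964968 × 1.133692 = 109.3977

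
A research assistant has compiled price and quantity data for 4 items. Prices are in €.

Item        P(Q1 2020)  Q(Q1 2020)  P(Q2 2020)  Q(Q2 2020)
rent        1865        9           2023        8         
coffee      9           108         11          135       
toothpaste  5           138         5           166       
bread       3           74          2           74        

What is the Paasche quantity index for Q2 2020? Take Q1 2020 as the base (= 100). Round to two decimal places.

92.16

Paasche quantity index uses current-period prices as weights.
ΣP(Q2 2020)·Q(Q2 2020) = 2023×8 + 11×135 + 5×166 + 2×74 = 16184 + 1485 + 830 + 148 = 18647
ΣP(Q2 2020)·Q(Q1 2020) = 2023×9 + 11×108 + 5×138 + 2×74 = 18207 + 1188 + 690 + 148 = 20233
Index = 18647 / 20233 × 100 = 92.1613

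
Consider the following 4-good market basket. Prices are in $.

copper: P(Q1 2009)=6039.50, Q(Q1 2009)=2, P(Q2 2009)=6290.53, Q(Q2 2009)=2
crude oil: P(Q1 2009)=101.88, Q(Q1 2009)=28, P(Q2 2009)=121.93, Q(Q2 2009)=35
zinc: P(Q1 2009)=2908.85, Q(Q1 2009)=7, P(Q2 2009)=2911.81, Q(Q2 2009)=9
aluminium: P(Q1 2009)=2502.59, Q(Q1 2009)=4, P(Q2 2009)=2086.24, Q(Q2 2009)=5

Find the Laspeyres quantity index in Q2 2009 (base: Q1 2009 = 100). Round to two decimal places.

Laspeyres quantity index uses base-period prices as weights.
ΣP(Q1 2009)·Q(Q2 2009) = 6039.50×2 + 101.88×35 + 2908.85×9 + 2502.59×5 = 12079 + 3565.8 + 26179.65 + 12512.95 = 54337.4
ΣP(Q1 2009)·Q(Q1 2009) = 6039.50×2 + 101.88×28 + 2908.85×7 + 2502.59×4 = 12079 + 2852.64 + 20361.95 + 10010.36 = 45303.95
Index = 54337.4 / 45303.95 × 100 = 119.9397

119.94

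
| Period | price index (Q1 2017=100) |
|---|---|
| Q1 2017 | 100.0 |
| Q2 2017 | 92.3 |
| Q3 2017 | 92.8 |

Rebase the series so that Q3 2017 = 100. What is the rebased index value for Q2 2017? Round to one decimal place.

99.5

Rebased(Q2 2017) = 92.3 / 92.8 × 100 = 99.4612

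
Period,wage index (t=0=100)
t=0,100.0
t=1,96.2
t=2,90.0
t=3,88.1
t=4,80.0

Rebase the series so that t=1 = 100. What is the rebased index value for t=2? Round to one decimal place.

93.6

Rebased(t=2) = 90.0 / 96.2 × 100 = 93.5551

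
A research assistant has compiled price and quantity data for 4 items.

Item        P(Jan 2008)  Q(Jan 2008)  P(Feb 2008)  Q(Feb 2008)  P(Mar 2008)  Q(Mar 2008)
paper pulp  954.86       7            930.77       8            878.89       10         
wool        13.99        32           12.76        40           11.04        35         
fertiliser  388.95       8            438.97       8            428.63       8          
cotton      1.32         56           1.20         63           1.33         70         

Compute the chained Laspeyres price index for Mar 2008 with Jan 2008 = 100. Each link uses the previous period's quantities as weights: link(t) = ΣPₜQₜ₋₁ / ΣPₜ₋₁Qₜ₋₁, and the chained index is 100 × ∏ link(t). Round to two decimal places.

96.87

Link Jan 2008→Feb 2008:
ΣP(Feb 2008)Q(Jan 2008) = 930.77×7 + 12.76×32 + 438.97×8 + 1.20×56 = 6515.39 + 408.32 + 3511.76 + 67.2 = 10502.67
ΣP(Jan 2008)Q(Jan 2008) = 954.86×7 + 13.99×32 + 388.95×8 + 1.32×56 = 6684.02 + 447.68 + 3111.6 + 73.92 = 10317.22
link = 10502.67/10317.22 = 1.017975
Link Feb 2008→Mar 2008:
ΣP(Mar 2008)Q(Feb 2008) = 878.89×8 + 11.04×40 + 428.63×8 + 1.33×63 = 7031.12 + 441.6 + 3429.04 + 83.79 = 10985.55
ΣP(Feb 2008)Q(Feb 2008) = 930.77×8 + 12.76×40 + 438.97×8 + 1.20×63 = 7446.16 + 510.4 + 3511.76 + 75.6 = 11543.92
link = 10985.55/11543.92 = 0.951631
Chained index = 100 × 1.017975 × 0.951631 = 96.8736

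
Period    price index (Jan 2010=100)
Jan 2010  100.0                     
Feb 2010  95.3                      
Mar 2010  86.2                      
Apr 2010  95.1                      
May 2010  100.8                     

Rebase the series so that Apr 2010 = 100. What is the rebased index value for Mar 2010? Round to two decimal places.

90.64

Rebased(Mar 2010) = 86.2 / 95.1 × 100 = 90.6414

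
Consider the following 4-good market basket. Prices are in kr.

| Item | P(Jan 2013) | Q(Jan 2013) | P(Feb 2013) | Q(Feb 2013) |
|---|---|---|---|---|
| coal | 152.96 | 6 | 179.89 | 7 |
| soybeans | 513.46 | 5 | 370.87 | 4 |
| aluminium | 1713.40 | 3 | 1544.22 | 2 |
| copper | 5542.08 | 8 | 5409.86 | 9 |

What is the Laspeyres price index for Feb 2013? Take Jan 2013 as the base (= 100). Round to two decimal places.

Laspeyres price index uses base-period quantities as weights.
ΣP(Feb 2013)·Q(Jan 2013) = 179.89×6 + 370.87×5 + 1544.22×3 + 5409.86×8 = 1079.34 + 1854.35 + 4632.66 + 43278.88 = 50845.23
ΣP(Jan 2013)·Q(Jan 2013) = 152.96×6 + 513.46×5 + 1713.40×3 + 5542.08×8 = 917.76 + 2567.3 + 5140.2 + 44336.64 = 52961.9
Index = 50845.23 / 52961.9 × 100 = 96.0034

96.00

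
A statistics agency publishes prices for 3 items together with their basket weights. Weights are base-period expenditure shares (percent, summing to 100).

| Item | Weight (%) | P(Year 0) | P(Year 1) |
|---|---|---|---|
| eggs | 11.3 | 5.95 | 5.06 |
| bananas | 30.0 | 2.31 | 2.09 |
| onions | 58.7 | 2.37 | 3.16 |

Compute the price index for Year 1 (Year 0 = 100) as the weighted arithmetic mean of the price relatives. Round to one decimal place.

115.0

eggs: 11.3 × (5.06/5.95) = 11.3 × 0.850420 = 9.6097
bananas: 30.0 × (2.09/2.31) = 30.0 × 0.904762 = 27.1429
onions: 58.7 × (3.16/2.37) = 58.7 × 1.333333 = 78.2667
Index = Σ wᵢ·(p₁ᵢ/p₀ᵢ) = 9.6097 + 27.1429 + 78.2667 = 115.0193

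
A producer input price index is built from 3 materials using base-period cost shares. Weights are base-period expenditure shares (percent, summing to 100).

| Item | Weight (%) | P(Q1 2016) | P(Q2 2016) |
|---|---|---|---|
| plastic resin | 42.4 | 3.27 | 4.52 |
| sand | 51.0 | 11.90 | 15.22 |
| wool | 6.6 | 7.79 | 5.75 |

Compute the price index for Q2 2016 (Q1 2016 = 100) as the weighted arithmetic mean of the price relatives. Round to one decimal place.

128.7

plastic resin: 42.4 × (4.52/3.27) = 42.4 × 1.382263 = 58.6080
sand: 51.0 × (15.22/11.90) = 51.0 × 1.278992 = 65.2286
wool: 6.6 × (5.75/7.79) = 6.6 × 0.738126 = 4.8716
Index = Σ wᵢ·(p₁ᵢ/p₀ᵢ) = 58.6080 + 65.2286 + 4.8716 = 128.7082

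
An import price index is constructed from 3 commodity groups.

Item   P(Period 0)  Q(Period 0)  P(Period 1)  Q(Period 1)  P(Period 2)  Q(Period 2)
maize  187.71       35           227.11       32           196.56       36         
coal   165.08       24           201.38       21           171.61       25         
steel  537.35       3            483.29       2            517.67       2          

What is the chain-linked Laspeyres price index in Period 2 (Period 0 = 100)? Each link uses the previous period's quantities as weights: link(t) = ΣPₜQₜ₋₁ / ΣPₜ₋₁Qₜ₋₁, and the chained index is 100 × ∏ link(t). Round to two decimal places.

Link Period 0→Period 1:
ΣP(Period 1)Q(Period 0) = 227.11×35 + 201.38×24 + 483.29×3 = 7948.85 + 4833.12 + 1449.87 = 14231.84
ΣP(Period 0)Q(Period 0) = 187.71×35 + 165.08×24 + 537.35×3 = 6569.85 + 3961.92 + 1612.05 = 12143.82
link = 14231.84/12143.82 = 1.171941
Link Period 1→Period 2:
ΣP(Period 2)Q(Period 1) = 196.56×32 + 171.61×21 + 517.67×2 = 6289.92 + 3603.81 + 1035.34 = 10929.07
ΣP(Period 1)Q(Period 1) = 227.11×32 + 201.38×21 + 483.29×2 = 7267.52 + 4228.98 + 966.58 = 12463.08
link = 10929.07/12463.08 = 0.876916
Chained index = 100 × 1.171941 × 0.876916 = 102.7693

102.77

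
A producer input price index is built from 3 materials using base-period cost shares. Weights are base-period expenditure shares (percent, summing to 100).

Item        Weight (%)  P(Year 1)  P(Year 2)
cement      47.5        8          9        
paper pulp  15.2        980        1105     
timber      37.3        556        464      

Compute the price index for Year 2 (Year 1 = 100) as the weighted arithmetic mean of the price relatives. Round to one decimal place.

101.7

cement: 47.5 × (9/8) = 47.5 × 1.125000 = 53.4375
paper pulp: 15.2 × (1105/980) = 15.2 × 1.127551 = 17.1388
timber: 37.3 × (464/556) = 37.3 × 0.834532 = 31.1281
Index = Σ wᵢ·(p₁ᵢ/p₀ᵢ) = 53.4375 + 17.1388 + 31.1281 = 101.7043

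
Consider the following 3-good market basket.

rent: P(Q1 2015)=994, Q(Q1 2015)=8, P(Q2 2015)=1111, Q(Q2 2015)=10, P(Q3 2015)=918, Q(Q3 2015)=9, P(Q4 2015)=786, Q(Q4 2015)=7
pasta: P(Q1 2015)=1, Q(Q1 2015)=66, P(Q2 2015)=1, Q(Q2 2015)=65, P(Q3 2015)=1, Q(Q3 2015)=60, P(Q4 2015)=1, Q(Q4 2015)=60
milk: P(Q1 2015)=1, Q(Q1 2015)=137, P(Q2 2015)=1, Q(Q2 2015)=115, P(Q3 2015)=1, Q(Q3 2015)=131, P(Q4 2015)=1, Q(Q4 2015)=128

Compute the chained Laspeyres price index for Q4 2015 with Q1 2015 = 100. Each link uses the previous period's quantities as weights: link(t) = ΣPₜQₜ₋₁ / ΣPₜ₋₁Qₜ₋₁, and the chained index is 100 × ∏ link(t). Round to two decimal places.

Link Q1 2015→Q2 2015:
ΣP(Q2 2015)Q(Q1 2015) = 1111×8 + 1×66 + 1×137 = 8888 + 66 + 137 = 9091
ΣP(Q1 2015)Q(Q1 2015) = 994×8 + 1×66 + 1×137 = 7952 + 66 + 137 = 8155
link = 9091/8155 = 1.114776
Link Q2 2015→Q3 2015:
ΣP(Q3 2015)Q(Q2 2015) = 918×10 + 1×65 + 1×115 = 9180 + 65 + 115 = 9360
ΣP(Q2 2015)Q(Q2 2015) = 1111×10 + 1×65 + 1×115 = 11110 + 65 + 115 = 11290
link = 9360/11290 = 0.829052
Link Q3 2015→Q4 2015:
ΣP(Q4 2015)Q(Q3 2015) = 786×9 + 1×60 + 1×131 = 7074 + 60 + 131 = 7265
ΣP(Q3 2015)Q(Q3 2015) = 918×9 + 1×60 + 1×131 = 8262 + 60 + 131 = 8453
link = 7265/8453 = 0.859458
Chained index = 100 × 1.114776 × 0.829052 × 0.859458 = 79.4318

79.43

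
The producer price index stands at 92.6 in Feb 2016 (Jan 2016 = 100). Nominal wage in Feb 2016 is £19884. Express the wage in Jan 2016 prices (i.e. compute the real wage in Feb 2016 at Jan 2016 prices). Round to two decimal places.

21473.00

Real = Nominal ÷ (Index/100) = 19884 ÷ (92.6/100)
     = 19884 ÷ 0.926 = 21473.0022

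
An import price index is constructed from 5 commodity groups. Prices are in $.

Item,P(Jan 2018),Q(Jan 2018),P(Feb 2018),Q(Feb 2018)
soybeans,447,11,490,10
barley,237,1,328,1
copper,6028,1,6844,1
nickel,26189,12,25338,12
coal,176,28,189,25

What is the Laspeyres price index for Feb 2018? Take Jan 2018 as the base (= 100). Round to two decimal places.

97.44

Laspeyres price index uses base-period quantities as weights.
ΣP(Feb 2018)·Q(Jan 2018) = 490×11 + 328×1 + 6844×1 + 25338×12 + 189×28 = 5390 + 328 + 6844 + 304056 + 5292 = 321910
ΣP(Jan 2018)·Q(Jan 2018) = 447×11 + 237×1 + 6028×1 + 26189×12 + 176×28 = 4917 + 237 + 6028 + 314268 + 4928 = 330378
Index = 321910 / 330378 × 100 = 97.4369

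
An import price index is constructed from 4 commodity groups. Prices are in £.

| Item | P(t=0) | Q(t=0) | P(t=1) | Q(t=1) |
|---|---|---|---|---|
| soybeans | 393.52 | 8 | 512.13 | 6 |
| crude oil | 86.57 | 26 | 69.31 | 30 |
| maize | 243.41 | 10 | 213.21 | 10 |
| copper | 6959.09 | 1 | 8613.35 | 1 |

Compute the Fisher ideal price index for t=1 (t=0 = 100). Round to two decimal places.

111.64

Laspeyres component (base-period weights):
ΣP(t=1)Q(t=0) = 512.13×8 + 69.31×26 + 213.21×10 + 8613.35×1 = 4097.04 + 1802.06 + 2132.1 + 8613.35 = 16644.55
ΣP(t=0)Q(t=0) = 393.52×8 + 86.57×26 + 243.41×10 + 6959.09×1 = 3148.16 + 2250.82 + 2434.1 + 6959.09 = 14792.17
L = 16644.55 / 14792.17 × 100 = 112.5227
Paasche component (current-period weights):
ΣP(t=1)Q(t=1) = 512.13×6 + 69.31×30 + 213.21×10 + 8613.35×1 = 3072.78 + 2079.3 + 2132.1 + 8613.35 = 15897.53
ΣP(t=0)Q(t=1) = 393.52×6 + 86.57×30 + 243.41×10 + 6959.09×1 = 2361.12 + 2597.1 + 2434.1 + 6959.09 = 14351.41
P = 15897.53 / 14351.41 × 100 = 110.7733
Fisher = √(L × P) = √(112.5227 × 110.7733) = 111.6446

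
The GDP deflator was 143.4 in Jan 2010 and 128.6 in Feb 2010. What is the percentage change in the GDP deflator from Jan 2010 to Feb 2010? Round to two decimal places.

Change = (128.6 − 143.4) / 143.4 × 100
       = -14.8 / 143.4 × 100 = -10.3208%

-10.32%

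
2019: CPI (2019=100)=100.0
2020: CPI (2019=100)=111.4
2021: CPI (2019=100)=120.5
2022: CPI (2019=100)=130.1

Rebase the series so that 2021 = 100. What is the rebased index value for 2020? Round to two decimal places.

Rebased(2020) = 111.4 / 120.5 × 100 = 92.4481

92.45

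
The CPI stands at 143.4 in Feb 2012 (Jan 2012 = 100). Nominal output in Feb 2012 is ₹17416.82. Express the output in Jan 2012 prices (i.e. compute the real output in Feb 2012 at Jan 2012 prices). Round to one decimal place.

Real = Nominal ÷ (Index/100) = 17416.82 ÷ (143.4/100)
     = 17416.82 ÷ 1.434 = 12145.6206

12145.6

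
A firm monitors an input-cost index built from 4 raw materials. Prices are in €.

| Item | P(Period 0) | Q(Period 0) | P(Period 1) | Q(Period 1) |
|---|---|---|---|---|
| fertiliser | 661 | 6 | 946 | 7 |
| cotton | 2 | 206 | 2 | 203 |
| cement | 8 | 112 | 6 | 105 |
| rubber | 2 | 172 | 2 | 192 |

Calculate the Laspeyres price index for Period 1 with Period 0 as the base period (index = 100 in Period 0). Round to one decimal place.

126.5

Laspeyres price index uses base-period quantities as weights.
ΣP(Period 1)·Q(Period 0) = 946×6 + 2×206 + 6×112 + 2×172 = 5676 + 412 + 672 + 344 = 7104
ΣP(Period 0)·Q(Period 0) = 661×6 + 2×206 + 8×112 + 2×172 = 3966 + 412 + 896 + 344 = 5618
Index = 7104 / 5618 × 100 = 126.4507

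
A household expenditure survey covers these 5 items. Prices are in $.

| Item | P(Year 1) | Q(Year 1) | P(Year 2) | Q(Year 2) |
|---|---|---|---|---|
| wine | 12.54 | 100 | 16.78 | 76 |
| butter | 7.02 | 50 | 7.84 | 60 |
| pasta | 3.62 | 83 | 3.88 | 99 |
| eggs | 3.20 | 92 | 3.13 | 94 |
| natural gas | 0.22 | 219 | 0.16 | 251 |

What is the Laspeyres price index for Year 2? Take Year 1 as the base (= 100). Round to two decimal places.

Laspeyres price index uses base-period quantities as weights.
ΣP(Year 2)·Q(Year 1) = 16.78×100 + 7.84×50 + 3.88×83 + 3.13×92 + 0.16×219 = 1678 + 392 + 322.04 + 287.96 + 35.04 = 2715.04
ΣP(Year 1)·Q(Year 1) = 12.54×100 + 7.02×50 + 3.62×83 + 3.20×92 + 0.22×219 = 1254 + 351 + 300.46 + 294.4 + 48.18 = 2248.04
Index = 2715.04 / 2248.04 × 100 = 120.7737

120.77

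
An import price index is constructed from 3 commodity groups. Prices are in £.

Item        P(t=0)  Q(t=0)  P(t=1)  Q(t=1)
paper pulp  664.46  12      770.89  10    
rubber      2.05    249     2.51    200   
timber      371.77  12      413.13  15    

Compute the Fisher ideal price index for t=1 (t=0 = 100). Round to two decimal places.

Laspeyres component (base-period weights):
ΣP(t=1)Q(t=0) = 770.89×12 + 2.51×249 + 413.13×12 = 9250.68 + 624.99 + 4957.56 = 14833.23
ΣP(t=0)Q(t=0) = 664.46×12 + 2.05×249 + 371.77×12 = 7973.52 + 510.45 + 4461.24 = 12945.21
L = 14833.23 / 12945.21 × 100 = 114.5847
Paasche component (current-period weights):
ΣP(t=1)Q(t=1) = 770.89×10 + 2.51×200 + 413.13×15 = 7708.9 + 502 + 6196.95 = 14407.85
ΣP(t=0)Q(t=1) = 664.46×10 + 2.05×200 + 371.77×15 = 6644.6 + 410 + 5576.55 = 12631.15
P = 14407.85 / 12631.15 × 100 = 114.0660
Fisher = √(L × P) = √(114.5847 × 114.0660) = 114.3251

114.33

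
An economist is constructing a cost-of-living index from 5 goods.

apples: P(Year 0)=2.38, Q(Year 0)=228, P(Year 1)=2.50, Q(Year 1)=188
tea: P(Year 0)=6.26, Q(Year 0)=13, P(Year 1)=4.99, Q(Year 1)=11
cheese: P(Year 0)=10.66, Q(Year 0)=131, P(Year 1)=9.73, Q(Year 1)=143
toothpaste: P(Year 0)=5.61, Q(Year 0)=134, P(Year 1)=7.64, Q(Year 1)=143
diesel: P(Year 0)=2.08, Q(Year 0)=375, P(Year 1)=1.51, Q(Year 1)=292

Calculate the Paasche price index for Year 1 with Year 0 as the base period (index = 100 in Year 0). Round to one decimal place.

Paasche price index uses current-period quantities as weights.
ΣP(Year 1)·Q(Year 1) = 2.50×188 + 4.99×11 + 9.73×143 + 7.64×143 + 1.51×292 = 470 + 54.89 + 1391.39 + 1092.52 + 440.92 = 3449.72
ΣP(Year 0)·Q(Year 1) = 2.38×188 + 6.26×11 + 10.66×143 + 5.61×143 + 2.08×292 = 447.44 + 68.86 + 1524.38 + 802.23 + 607.36 = 3450.27
Index = 3449.72 / 3450.27 × 100 = 99.9841

100.0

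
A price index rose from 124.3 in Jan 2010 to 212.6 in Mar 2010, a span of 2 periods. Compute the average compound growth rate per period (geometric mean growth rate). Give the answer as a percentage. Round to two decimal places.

30.78%

Growth factor = (212.6/124.3)^(1/2) = (1.710378)^(1/2) = 1.307814
Growth rate = 1.307814 − 1 = 0.307814 = 30.7814%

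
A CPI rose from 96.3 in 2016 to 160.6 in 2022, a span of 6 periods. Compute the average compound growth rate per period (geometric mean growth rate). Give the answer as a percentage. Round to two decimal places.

Growth factor = (160.6/96.3)^(1/6) = (1.667705)^(1/6) = 1.088980
Growth rate = 1.088980 − 1 = 0.088980 = 8.8980%

8.90%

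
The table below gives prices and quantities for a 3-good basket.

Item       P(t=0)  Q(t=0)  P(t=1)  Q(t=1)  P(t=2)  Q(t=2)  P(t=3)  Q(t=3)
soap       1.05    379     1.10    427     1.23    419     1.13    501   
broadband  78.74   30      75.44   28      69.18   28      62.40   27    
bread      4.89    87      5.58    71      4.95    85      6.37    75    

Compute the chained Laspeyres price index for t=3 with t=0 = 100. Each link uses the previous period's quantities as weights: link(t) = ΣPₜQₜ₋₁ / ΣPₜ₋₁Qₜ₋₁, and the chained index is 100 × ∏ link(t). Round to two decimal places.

Link t=0→t=1:
ΣP(t=1)Q(t=0) = 1.10×379 + 75.44×30 + 5.58×87 = 416.9 + 2263.2 + 485.46 = 3165.56
ΣP(t=0)Q(t=0) = 1.05×379 + 78.74×30 + 4.89×87 = 397.95 + 2362.2 + 425.43 = 3185.58
link = 3165.56/3185.58 = 0.993715
Link t=1→t=2:
ΣP(t=2)Q(t=1) = 1.23×427 + 69.18×28 + 4.95×71 = 525.21 + 1937.04 + 351.45 = 2813.7
ΣP(t=1)Q(t=1) = 1.10×427 + 75.44×28 + 5.58×71 = 469.7 + 2112.32 + 396.18 = 2978.2
link = 2813.7/2978.2 = 0.944765
Link t=2→t=3:
ΣP(t=3)Q(t=2) = 1.13×419 + 62.40×28 + 6.37×85 = 473.47 + 1747.2 + 541.45 = 2762.12
ΣP(t=2)Q(t=2) = 1.23×419 + 69.18×28 + 4.95×85 = 515.37 + 1937.04 + 420.75 = 2873.16
link = 2762.12/2873.16 = 0.961353
Chained index = 100 × 0.993715 × 0.944765 × 0.961353 = 90.2545

90.25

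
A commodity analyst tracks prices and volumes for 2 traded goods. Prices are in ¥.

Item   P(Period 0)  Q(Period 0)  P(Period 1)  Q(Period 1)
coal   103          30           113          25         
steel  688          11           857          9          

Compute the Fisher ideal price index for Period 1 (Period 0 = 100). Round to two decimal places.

Laspeyres component (base-period weights):
ΣP(Period 1)Q(Period 0) = 113×30 + 857×11 = 3390 + 9427 = 12817
ΣP(Period 0)Q(Period 0) = 103×30 + 688×11 = 3090 + 7568 = 10658
L = 12817 / 10658 × 100 = 120.2571
Paasche component (current-period weights):
ΣP(Period 1)Q(Period 1) = 113×25 + 857×9 = 2825 + 7713 = 10538
ΣP(Period 0)Q(Period 1) = 103×25 + 688×9 = 2575 + 6192 = 8767
P = 10538 / 8767 × 100 = 120.2008
Fisher = √(L × P) = √(120.2571 × 120.2008) = 120.2289

120.23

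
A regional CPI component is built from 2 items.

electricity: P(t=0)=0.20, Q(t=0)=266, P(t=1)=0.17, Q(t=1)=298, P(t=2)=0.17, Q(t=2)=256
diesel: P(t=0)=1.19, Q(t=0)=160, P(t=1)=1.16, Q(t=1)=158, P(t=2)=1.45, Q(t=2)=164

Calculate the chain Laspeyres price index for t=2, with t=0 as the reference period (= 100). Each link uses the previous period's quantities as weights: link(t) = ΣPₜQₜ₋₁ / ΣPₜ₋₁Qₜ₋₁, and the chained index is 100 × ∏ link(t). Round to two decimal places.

113.31

Link t=0→t=1:
ΣP(t=1)Q(t=0) = 0.17×266 + 1.16×160 = 45.22 + 185.6 = 230.82
ΣP(t=0)Q(t=0) = 0.20×266 + 1.19×160 = 53.2 + 190.4 = 243.6
link = 230.82/243.6 = 0.947537
Link t=1→t=2:
ΣP(t=2)Q(t=1) = 0.17×298 + 1.45×158 = 50.66 + 229.1 = 279.76
ΣP(t=1)Q(t=1) = 0.17×298 + 1.16×158 = 50.66 + 183.28 = 233.94
link = 279.76/233.94 = 1.195862
Chained index = 100 × 0.947537 × 1.195862 = 113.3124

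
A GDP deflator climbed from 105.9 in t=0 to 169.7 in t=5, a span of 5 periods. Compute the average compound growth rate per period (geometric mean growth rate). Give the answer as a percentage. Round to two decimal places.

9.89%

Growth factor = (169.7/105.9)^(1/5) = (1.602455)^(1/5) = 1.098897
Growth rate = 1.098897 − 1 = 0.098897 = 9.8897%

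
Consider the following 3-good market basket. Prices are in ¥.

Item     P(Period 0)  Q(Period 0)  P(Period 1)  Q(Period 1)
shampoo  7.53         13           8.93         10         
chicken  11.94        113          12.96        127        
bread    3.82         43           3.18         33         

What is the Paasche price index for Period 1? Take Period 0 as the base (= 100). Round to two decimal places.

Paasche price index uses current-period quantities as weights.
ΣP(Period 1)·Q(Period 1) = 8.93×10 + 12.96×127 + 3.18×33 = 89.3 + 1645.92 + 104.94 = 1840.16
ΣP(Period 0)·Q(Period 1) = 7.53×10 + 11.94×127 + 3.82×33 = 75.3 + 1516.38 + 126.06 = 1717.74
Index = 1840.16 / 1717.74 × 100 = 107.1268

107.13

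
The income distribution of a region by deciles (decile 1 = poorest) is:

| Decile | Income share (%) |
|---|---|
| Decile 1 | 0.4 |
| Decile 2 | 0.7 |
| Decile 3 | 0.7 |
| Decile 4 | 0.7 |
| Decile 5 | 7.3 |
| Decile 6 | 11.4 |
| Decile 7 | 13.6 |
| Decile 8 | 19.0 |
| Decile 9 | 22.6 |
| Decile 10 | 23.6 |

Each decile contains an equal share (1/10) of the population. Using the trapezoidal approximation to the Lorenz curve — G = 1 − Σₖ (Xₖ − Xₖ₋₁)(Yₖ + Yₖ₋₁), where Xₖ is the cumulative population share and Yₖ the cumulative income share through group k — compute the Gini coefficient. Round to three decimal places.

Cumulative income shares Yₖ: 0.0040, 0.0110, 0.0180, 0.0250, 0.0980, 0.2120, 0.3480, 0.5380, 0.7640, 1.0000
Σ (Xₖ−Xₖ₋₁)(Yₖ+Yₖ₋₁) = (1/10)(0.0040+0.0000) + (1/10)(0.0110+0.0040) + (1/10)(0.0180+0.0110) + (1/10)(0.0250+0.0180) + (1/10)(0.0980+0.0250) + (1/10)(0.2120+0.0980) + (1/10)(0.3480+0.2120) + (1/10)(0.5380+0.3480) + (1/10)(0.7640+0.5380) + (1/10)(1.0000+0.7640)
  = 0.0004 + 0.0015 + 0.0029 + 0.0043 + 0.0123 + 0.0310 + 0.0560 + 0.0886 + 0.1302 + 0.1764 = 0.5036
G = 1 − 0.5036 = 0.4964

0.496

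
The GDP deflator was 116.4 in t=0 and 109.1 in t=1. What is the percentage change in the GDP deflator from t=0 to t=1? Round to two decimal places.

Change = (109.1 − 116.4) / 116.4 × 100
       = -7.3 / 116.4 × 100 = -6.2715%

-6.27%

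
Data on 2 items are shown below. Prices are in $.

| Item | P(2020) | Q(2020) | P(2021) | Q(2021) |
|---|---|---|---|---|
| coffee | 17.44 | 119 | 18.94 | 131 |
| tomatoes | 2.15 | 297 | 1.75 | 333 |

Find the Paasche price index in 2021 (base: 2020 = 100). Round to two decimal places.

Paasche price index uses current-period quantities as weights.
ΣP(2021)·Q(2021) = 18.94×131 + 1.75×333 = 2481.14 + 582.75 = 3063.89
ΣP(2020)·Q(2021) = 17.44×131 + 2.15×333 = 2284.64 + 715.95 = 3000.59
Index = 3063.89 / 3000.59 × 100 = 102.1096

102.11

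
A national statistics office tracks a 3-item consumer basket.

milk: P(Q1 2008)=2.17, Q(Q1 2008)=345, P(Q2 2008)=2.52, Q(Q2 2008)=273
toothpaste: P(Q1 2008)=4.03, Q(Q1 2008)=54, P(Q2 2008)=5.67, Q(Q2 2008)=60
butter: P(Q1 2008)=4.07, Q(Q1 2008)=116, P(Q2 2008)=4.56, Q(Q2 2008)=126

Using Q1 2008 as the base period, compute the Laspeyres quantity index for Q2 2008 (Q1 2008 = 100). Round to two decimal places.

Laspeyres quantity index uses base-period prices as weights.
ΣP(Q1 2008)·Q(Q2 2008) = 2.17×273 + 4.03×60 + 4.07×126 = 592.41 + 241.8 + 512.82 = 1347.03
ΣP(Q1 2008)·Q(Q1 2008) = 2.17×345 + 4.03×54 + 4.07×116 = 748.65 + 217.62 + 472.12 = 1438.39
Index = 1347.03 / 1438.39 × 100 = 93.6485

93.65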